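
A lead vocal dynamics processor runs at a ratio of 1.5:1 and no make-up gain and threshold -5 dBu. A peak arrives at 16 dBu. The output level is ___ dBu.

9 dBu

Overshoot: 16 − (-5) = 21 dB.
At 1.5:1 the overshoot is divided by 1.5, leaving 14 dB above threshold.
That puts the output at 9 dBu.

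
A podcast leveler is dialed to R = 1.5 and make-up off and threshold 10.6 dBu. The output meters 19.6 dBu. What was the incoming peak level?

24.1 dBu

That's 9 dB above the 10.6 dBu threshold.
Input overshoot = R × output overshoot = 13.5 dB → input = 10.6 + 13.5 = 24.1 dBu.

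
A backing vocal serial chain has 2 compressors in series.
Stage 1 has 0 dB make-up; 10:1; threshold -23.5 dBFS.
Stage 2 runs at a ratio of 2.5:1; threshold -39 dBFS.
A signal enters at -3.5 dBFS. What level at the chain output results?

-32 dBFS

Stage 1: 20 dB above -23.5 dBFS, reduced 10:1 to 2 dB above → -21.5 dBFS.
Stage 2: overshoot 17.5 dB → 17.5/2.5 = 7 dB → -32 dBFS.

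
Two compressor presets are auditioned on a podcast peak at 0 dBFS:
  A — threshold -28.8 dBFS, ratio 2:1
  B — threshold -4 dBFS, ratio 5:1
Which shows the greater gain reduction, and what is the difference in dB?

A, by 11.2 dB

A: 28.8 dB over, compressed to 14.4 dB over, so 14.4 dB of GR.
B: 4 dB over, compressed to 0.8 dB over, so 3.2 dB of GR.
Difference: 11.2 dB in favour of A.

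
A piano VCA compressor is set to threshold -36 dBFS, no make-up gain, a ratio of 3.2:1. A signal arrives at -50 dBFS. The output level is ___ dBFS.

-50 dBFS is 14 dB below the -36 dBFS threshold, so no gain reduction is applied.
Output = input = -50 dBFS.

-50 dBFS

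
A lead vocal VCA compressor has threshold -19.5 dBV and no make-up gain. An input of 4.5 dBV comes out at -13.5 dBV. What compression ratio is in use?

4:1

Input overshoot = 4.5 − (-19.5) = 24 dB; output overshoot = -13.5 − (-19.5) = 6 dB.
Ratio = 24 / 6 = 4.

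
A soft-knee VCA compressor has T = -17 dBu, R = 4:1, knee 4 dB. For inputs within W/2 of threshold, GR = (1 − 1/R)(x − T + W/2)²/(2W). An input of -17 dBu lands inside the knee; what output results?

x − T + W/2 = -17 − (-17) + 2 = 2.
GR = (1 − 1/4) × 2² / 8 = 0.75 × 4 / 8 = 0.375 dB.
Output = -17 − 0.375 = -17.375 dBu.

-17.375 dBu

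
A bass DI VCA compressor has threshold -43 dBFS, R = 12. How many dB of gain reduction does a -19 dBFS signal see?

22 dB

The signal is 24 dB above threshold.
At 12:1, output sits 24/12 = 2 dB above threshold.
So the signal is attenuated by 24 − 2 = 22 dB.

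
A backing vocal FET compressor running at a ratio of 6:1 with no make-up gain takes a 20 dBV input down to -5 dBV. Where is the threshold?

Let T be the threshold. Output overshoot = (input overshoot)/R, so -5 − T = (20 − T)/6.
6·(-5 − T) = 20 − T → 5·T = -30 − 20 = -50.
T = -50/5 = -10 dBV.

-10 dBV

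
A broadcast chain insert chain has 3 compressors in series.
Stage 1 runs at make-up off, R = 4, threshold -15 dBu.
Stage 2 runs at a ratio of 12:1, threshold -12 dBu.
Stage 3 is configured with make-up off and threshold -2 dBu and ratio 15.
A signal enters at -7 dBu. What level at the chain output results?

Stage 1: 8 dB above -15 dBu, reduced 4:1 to 2 dB above → -13 dBu.
Stage 2: -13 dBu is at or below the -12 dBu threshold — no compression; output -13 dBu.
Stage 3: -13 dBu ≤ -2 dBu, so stage 3 doesn't engage; output -13 dBu.

-13 dBu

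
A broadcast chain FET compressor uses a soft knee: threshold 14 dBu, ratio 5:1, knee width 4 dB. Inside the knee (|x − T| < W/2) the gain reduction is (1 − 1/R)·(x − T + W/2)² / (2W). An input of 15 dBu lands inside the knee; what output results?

x − T + W/2 = 15 − 14 + 2 = 3.
GR = (1 − 1/5) × 3² / 8 = 0.8 × 9 / 8 = 0.9 dB.
Output = 15 − 0.9 = 14.1 dBu.

14.1 dBu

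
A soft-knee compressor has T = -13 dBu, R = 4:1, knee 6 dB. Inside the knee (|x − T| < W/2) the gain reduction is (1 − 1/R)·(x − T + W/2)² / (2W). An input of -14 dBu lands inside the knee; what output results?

x − T + W/2 = -14 − (-13) + 3 = 2.
GR = (1 − 1/4) × 2² / 12 = 0.75 × 4 / 12 = 0.25 dB.
Output = -14 − 0.25 = -14.25 dBu.

-14.25 dBu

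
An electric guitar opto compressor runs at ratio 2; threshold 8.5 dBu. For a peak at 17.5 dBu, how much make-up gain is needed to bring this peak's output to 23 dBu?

10 dB

Without make-up, output = threshold + overshoot/2 = 8.5 + 4.5 = 13 dBu.
Gap to target: 10 dB.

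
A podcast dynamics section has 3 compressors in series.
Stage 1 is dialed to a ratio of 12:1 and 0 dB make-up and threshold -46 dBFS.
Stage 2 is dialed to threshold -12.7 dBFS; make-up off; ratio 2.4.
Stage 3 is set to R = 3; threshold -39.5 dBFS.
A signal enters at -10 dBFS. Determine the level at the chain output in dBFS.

Stage 1: 36 dB above -46 dBFS, reduced 12:1 to 3 dB above → -43 dBFS.
Stage 2: -43 dBFS is at or below the -12.7 dBFS threshold — no compression; output -43 dBFS.
Stage 3: below threshold (-43 ≤ -39.5); passes unchanged; output -43 dBFS.

-43 dBFS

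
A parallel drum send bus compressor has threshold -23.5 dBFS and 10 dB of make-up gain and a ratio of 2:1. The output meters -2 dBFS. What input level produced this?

Remove make-up: -2 − 10 = -12 dBFS.
The compressed level sits -12 − (-23.5) = 11.5 dB over threshold.
Undo the ratio: input overshoot = 11.5 × 2 = 23 dB, giving input = -0.5 dBFS.

-0.5 dBFS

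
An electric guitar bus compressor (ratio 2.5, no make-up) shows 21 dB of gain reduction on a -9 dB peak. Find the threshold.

-44 dB

Gain reduction = -9 − (-30) = 21 dB; output overshoot = GR / (R − 1) = 21 / 1.5 = 14 dB.
Threshold = output − output overshoot = -30 − 14 = -44 dB.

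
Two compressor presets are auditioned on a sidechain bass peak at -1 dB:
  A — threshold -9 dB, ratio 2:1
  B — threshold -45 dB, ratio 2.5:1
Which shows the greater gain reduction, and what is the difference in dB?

A: 8 dB over, compressed to 4 dB over, so 4 dB of GR.
B: 44 dB over, compressed to 17.6 dB over, so 26.4 dB of GR.
B applies 22.4 dB more gain reduction.

B, by 22.4 dB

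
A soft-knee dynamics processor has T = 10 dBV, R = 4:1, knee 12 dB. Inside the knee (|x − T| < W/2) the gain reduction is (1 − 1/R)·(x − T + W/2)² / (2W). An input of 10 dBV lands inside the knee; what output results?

x − T + W/2 = 10 − 10 + 6 = 6.
GR = (1 − 1/4) × 6² / 24 = 0.75 × 36 / 24 = 1.125 dB.
Output = 10 − 1.125 = 8.875 dBV.

8.875 dBV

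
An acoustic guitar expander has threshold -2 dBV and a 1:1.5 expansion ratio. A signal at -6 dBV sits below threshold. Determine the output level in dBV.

-8 dBV

Below threshold, a 1:1.5 expander applies gain = (1.5−1)×(T − x) of attenuation.
(1.5−1) × 4 = 2 dB, so output = -6 − 2 = -8 dBV.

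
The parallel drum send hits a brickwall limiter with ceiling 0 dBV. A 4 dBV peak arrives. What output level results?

0 dBV

The limiter clamps the peak to its 0 dBV ceiling.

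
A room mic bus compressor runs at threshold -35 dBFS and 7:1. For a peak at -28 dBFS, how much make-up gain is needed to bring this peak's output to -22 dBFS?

Without make-up, output = threshold + overshoot/7 = -35 + 1 = -34 dBFS.
Gap to target: 12 dB.

12 dB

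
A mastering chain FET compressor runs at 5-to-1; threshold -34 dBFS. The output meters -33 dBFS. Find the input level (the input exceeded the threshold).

That's 1 dB above the -34 dBFS threshold.
Undo the ratio: input overshoot = 1 × 5 = 5 dB, giving input = -29 dBFS.

-29 dBFS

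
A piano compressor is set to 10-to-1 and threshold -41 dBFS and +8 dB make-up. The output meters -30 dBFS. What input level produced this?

-11 dBFS

Stripping the +8 dB make-up gives -38 dBFS at the gain stage.
The compressed level sits -38 − (-41) = 3 dB over threshold.
Input overshoot = R × output overshoot = 30 dB → input = -41 + 30 = -11 dBFS.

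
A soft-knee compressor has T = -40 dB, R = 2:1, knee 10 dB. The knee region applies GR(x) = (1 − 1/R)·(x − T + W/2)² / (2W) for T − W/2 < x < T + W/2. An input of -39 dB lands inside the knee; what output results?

x − T + W/2 = -39 − (-40) + 5 = 6.
GR = (1 − 1/2) × 6² / 20 = 0.5 × 36 / 20 = 0.9 dB.
Output = -39 − 0.9 = -39.9 dB.

-39.9 dB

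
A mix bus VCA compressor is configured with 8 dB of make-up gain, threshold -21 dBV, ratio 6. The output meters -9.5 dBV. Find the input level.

Remove make-up: -9.5 − 8 = -17.5 dBV.
That's 3.5 dB above the -21 dBV threshold.
Undo the ratio: input overshoot = 3.5 × 6 = 21 dB, giving input = 0 dBV.

0 dBV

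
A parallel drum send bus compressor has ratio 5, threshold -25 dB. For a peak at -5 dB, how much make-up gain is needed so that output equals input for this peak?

Overshoot 20 dB → 20/5 = 4 dB after compression, so the compressed level is -25 + 4 = -21 dB.
Make-up = target − compressed = -5 − (-21) = 16 dB.

16 dB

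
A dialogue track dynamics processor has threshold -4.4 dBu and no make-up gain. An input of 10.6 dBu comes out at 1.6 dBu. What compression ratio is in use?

Input overshoot = 10.6 − (-4.4) = 15 dB; output overshoot = 1.6 − (-4.4) = 6 dB.
Ratio = 15 / 6 = 2.5.

2.5:1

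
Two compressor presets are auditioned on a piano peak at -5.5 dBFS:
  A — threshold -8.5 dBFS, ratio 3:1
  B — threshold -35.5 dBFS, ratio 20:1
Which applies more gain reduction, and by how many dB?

A: GR = 3 − 3/3 = 2 dB.
B: GR = 30 − 30/20 = 28.5 dB.
B applies 26.5 dB more gain reduction.

B, by 26.5 dB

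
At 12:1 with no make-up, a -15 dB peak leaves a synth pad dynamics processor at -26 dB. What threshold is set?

Let T be the threshold. Output overshoot = (input overshoot)/R, so -26 − T = (-15 − T)/12.
12·(-26 − T) = -15 − T → 11·T = -312 − (-15) = -297.
T = -297/11 = -27 dB.

-27 dB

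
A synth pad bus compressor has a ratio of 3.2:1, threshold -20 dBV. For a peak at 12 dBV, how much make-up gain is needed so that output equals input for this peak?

22 dB

Without make-up, output = threshold + overshoot/3.2 = -20 + 10 = -10 dBV.
Gap to target: 22 dB.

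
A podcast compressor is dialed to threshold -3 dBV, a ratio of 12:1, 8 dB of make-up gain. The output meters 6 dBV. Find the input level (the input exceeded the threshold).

Stripping the +8 dB make-up gives -2 dBV at the gain stage.
That's 1 dB above the -3 dBV threshold.
Before 12:1 compression the overshoot was 1 × 12 = 12 dB, so input = -3 + 12 = 9 dBV.

9 dBV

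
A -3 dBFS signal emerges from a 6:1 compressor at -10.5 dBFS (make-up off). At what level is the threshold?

Input is 9 dB above T (since output overshoot × R = input overshoot: (-10.5 − T)·6 = -3 − T gives T = -12 dBFS).
Check: -12 + (-3 − (-12))/6 = -12 + 1.5 = -10.5 dBFS. ✓

-12 dBFS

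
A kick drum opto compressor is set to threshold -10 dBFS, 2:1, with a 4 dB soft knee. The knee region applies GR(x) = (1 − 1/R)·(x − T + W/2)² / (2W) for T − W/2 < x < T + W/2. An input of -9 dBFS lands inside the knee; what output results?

-9.5625 dBFS

x − T + W/2 = -9 − (-10) + 2 = 3.
GR = (1 − 1/2) × 3² / 8 = 0.5 × 9 / 8 = 0.5625 dB.
Output = -9 − 0.5625 = -9.5625 dBFS.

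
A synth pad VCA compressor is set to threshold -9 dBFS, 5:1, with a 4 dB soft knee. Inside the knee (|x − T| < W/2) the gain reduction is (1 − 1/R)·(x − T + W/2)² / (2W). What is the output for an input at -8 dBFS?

-8.9 dBFS

x − T + W/2 = -8 − (-9) + 2 = 3.
GR = (1 − 1/5) × 3² / 8 = 0.8 × 9 / 8 = 0.9 dB.
Output = -8 − 0.9 = -8.9 dBFS.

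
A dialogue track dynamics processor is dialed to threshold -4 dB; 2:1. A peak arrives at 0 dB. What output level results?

The input is 4 dB above the -4 dB threshold.
At 2:1 the overshoot is divided by 2, leaving 2 dB above threshold.
So the level is -4 + 2 = -2 dB.

-2 dB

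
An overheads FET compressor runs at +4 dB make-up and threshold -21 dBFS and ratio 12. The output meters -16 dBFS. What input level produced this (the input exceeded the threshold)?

Remove make-up: -16 − 4 = -20 dBFS.
Post-compression overshoot = -20 − (-21) = 1 dB.
Before 12:1 compression the overshoot was 1 × 12 = 12 dB, so input = -21 + 12 = -9 dBFS.

-9 dBFS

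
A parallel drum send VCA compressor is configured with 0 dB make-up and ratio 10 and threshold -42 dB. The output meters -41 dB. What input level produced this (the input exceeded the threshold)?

-32 dB

The compressed level sits -41 − (-42) = 1 dB over threshold.
Before 10:1 compression the overshoot was 1 × 10 = 10 dB, so input = -42 + 10 = -32 dB.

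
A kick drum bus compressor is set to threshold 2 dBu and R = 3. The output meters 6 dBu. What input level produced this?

14 dBu

Post-compression overshoot = 6 − 2 = 4 dB.
Input overshoot = R × output overshoot = 12 dB → input = 2 + 12 = 14 dBu.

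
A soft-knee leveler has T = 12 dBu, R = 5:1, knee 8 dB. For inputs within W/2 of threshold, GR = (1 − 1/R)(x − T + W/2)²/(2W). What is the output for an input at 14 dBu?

x − T + W/2 = 14 − 12 + 4 = 6.
GR = (1 − 1/5) × 6² / 16 = 0.8 × 36 / 16 = 1.8 dB.
Output = 14 − 1.8 = 12.2 dBu.

12.2 dBu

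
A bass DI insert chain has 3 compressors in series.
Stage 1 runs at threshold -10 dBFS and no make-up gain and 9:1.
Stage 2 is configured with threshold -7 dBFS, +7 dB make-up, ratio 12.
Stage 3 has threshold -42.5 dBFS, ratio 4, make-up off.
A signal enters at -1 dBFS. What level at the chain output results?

-32.375 dBFS

Stage 1: overshoot 9 dB → 9/9 = 1 dB → -9 dBFS.
Stage 2: below threshold (-9 ≤ -7); passes unchanged; make-up brings it to -2 dBFS.
Stage 3: overshoot 40.5 dB → 40.5/4 = 10.125 dB → -32.375 dBFS.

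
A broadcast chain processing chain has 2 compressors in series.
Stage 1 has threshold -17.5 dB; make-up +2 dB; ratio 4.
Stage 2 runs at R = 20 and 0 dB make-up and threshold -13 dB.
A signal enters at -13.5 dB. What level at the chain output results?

-14.5 dB

Stage 1: 4 dB above -17.5 dB, reduced 4:1 to 1 dB above → -16.5 dB; +2 dB make-up → -14.5 dB.
Stage 2: below threshold (-14.5 ≤ -13); passes unchanged; output -14.5 dB.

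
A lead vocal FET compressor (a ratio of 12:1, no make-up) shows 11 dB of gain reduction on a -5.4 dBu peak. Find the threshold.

Let T be the threshold. Output overshoot = (input overshoot)/R, so -16.4 − T = (-5.4 − T)/12.
12·(-16.4 − T) = -5.4 − T → 11·T = -196.8 − (-5.4) = -191.4.
T = -191.4/11 = -17.4 dBu.

-17.4 dBu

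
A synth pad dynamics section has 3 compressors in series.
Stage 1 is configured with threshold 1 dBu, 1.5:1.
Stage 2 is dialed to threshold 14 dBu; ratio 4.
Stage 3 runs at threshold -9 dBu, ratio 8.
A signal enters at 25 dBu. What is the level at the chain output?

-6.03125 dBu

Stage 1: 24 dB above 1 dBu, reduced 1.5:1 to 16 dB above → 17 dBu.
Stage 2: overshoot 3 dB → 3/4 = 0.75 dB → 14.75 dBu.
Stage 3: 14.75 dBu is 23.75 dB over -9 dBu; at 8:1 that becomes 2.96875 dB over, giving -6.03125 dBu.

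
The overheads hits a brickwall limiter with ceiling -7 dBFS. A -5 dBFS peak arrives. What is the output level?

-7 dBFS

At ∞:1, everything above -7 dBFS is held at the ceiling.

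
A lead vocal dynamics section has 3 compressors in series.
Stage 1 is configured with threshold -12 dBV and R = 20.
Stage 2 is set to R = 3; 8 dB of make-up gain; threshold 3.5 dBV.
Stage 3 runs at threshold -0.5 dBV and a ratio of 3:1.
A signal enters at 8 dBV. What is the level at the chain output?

Stage 1: 20 dB above -12 dBV, reduced 20:1 to 1 dB above → -11 dBV.
Stage 2: below threshold (-11 ≤ 3.5); passes unchanged; make-up brings it to -3 dBV.
Stage 3: below threshold (-3 ≤ -0.5); passes unchanged; output -3 dBV.

-3 dBV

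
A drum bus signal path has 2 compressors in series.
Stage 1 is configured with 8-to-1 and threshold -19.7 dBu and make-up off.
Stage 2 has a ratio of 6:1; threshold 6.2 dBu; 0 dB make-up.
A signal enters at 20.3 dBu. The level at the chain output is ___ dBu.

Stage 1: 20.3 dBu is 40 dB over -19.7 dBu; at 8:1 that becomes 5 dB over, giving -14.7 dBu.
Stage 2: below threshold (-14.7 ≤ 6.2); passes unchanged; output -14.7 dBu.

-14.7 dBu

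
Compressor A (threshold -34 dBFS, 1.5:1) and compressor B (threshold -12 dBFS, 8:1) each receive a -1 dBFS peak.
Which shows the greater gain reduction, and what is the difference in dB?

A, by 1.375 dB

A: overshoot 33 dB → output overshoot 22 dB → GR 11 dB.
B: overshoot 11 dB → output overshoot 1.375 dB → GR 9.625 dB.
A applies 1.375 dB more gain reduction.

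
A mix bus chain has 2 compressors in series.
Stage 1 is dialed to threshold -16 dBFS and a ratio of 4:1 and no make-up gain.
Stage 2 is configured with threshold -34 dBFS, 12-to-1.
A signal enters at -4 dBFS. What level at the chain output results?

-32.25 dBFS

Stage 1: overshoot 12 dB → 12/4 = 3 dB → -13 dBFS.
Stage 2: -13 dBFS is 21 dB over -34 dBFS; at 12:1 that becomes 1.75 dB over, giving -32.25 dBFS.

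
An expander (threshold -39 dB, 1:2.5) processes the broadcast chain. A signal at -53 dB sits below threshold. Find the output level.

-74 dB

Below threshold, a 1:2.5 expander applies gain = (2.5−1)×(T − x) of attenuation.
(2.5−1) × 14 = 21 dB, so output = -53 − 21 = -74 dB.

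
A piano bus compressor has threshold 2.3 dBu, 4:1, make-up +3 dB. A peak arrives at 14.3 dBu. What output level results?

14.3 dBu sits 12 dB over threshold.
At 4:1 the overshoot is divided by 4, leaving 3 dB above threshold.
That puts the output at 5.3 dBu; make-up adds 3 dB, giving 8.3 dBu.

8.3 dBu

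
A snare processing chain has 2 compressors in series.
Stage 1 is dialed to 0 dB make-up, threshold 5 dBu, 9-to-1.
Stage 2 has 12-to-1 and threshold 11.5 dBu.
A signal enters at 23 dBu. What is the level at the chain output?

Stage 1: 23 dBu is 18 dB over 5 dBu; at 9:1 that becomes 2 dB over, giving 7 dBu.
Stage 2: below threshold (7 ≤ 11.5); passes unchanged; output 7 dBu.

7 dBu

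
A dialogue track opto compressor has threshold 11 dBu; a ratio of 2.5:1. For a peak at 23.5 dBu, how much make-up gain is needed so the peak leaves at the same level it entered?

7.5 dB

Overshoot 12.5 dB → 12.5/2.5 = 5 dB after compression, so the compressed level is 11 + 5 = 16 dBu.
Make-up = target − compressed = 23.5 − 16 = 7.5 dB.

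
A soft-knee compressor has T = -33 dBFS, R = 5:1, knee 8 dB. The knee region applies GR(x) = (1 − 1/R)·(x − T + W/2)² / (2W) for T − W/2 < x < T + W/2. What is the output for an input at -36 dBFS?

x − T + W/2 = -36 − (-33) + 4 = 1.
GR = (1 − 1/5) × 1² / 16 = 0.8 × 1 / 16 = 0.05 dB.
Output = -36 − 0.05 = -36.05 dBFS.

-36.05 dBFS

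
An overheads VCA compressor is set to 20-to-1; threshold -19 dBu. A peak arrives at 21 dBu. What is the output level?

-17 dBu

21 dBu sits 40 dB over threshold.
At 20:1 the overshoot is divided by 20, leaving 2 dB above threshold.
Output = -19 + 2 = -17 dBu.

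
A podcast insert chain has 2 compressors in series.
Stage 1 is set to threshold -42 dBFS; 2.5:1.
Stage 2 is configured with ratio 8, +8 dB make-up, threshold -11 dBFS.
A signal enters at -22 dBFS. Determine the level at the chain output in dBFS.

Stage 1: overshoot 20 dB → 20/2.5 = 8 dB → -34 dBFS.
Stage 2: below threshold (-34 ≤ -11); passes unchanged; make-up brings it to -26 dBFS.

-26 dBFS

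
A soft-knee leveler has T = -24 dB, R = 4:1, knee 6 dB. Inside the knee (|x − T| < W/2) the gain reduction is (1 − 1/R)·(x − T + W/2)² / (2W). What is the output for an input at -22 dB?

-23.5625 dB

x − T + W/2 = -22 − (-24) + 3 = 5.
GR = (1 − 1/4) × 5² / 12 = 0.75 × 25 / 12 = 1.5625 dB.
Output = -22 − 1.5625 = -23.5625 dB.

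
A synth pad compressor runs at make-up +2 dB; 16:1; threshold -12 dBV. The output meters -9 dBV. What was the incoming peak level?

Before make-up, the level was -9 − 2 = -11 dBV.
The compressed level sits -11 − (-12) = 1 dB over threshold.
Before 16:1 compression the overshoot was 1 × 16 = 16 dB, so input = -12 + 16 = 4 dBV.

4 dBV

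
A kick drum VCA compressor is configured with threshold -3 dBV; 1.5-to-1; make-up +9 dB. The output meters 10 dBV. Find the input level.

3 dBV

Before make-up, the level was 10 − 9 = 1 dBV.
The compressed level sits 1 − (-3) = 4 dB over threshold.
Before 1.5:1 compression the overshoot was 4 × 1.5 = 6 dB, so input = -3 + 6 = 3 dBV.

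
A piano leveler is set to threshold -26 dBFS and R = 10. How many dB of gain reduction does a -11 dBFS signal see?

13.5 dB

Overshoot = -11 − (-26) = 15 dB.
At 10:1, output sits 15/10 = 1.5 dB above threshold.
Gain reduction = 15 − 1.5 = 13.5 dB.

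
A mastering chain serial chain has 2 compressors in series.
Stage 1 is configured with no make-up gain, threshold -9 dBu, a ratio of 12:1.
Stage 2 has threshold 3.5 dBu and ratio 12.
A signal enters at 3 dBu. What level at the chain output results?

Stage 1: overshoot 12 dB → 12/12 = 1 dB → -8 dBu.
Stage 2: -8 dBu ≤ 3.5 dBu, so stage 2 doesn't engage; output -8 dBu.

-8 dBu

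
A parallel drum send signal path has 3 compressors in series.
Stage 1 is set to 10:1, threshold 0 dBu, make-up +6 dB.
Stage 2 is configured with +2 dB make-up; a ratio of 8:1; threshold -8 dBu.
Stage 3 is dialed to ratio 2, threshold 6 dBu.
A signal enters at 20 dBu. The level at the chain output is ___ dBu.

-4 dBu

Stage 1: 20 dBu is 20 dB over 0 dBu; at 10:1 that becomes 2 dB over, giving 2 dBu; +6 dB make-up → 8 dBu.
Stage 2: overshoot 16 dB → 16/8 = 2 dB → -6 dBu; +2 dB make-up → -4 dBu.
Stage 3: below threshold (-4 ≤ 6); passes unchanged; output -4 dBu.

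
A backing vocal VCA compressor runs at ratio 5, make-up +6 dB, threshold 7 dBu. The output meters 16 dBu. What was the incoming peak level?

22 dBu

Stripping the +6 dB make-up gives 10 dBu at the gain stage.
That's 3 dB above the 7 dBu threshold.
Before 5:1 compression the overshoot was 3 × 5 = 15 dB, so input = 7 + 15 = 22 dBu.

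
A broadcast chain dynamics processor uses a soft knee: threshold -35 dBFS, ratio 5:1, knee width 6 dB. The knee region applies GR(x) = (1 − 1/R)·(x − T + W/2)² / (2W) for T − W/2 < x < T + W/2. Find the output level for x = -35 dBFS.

-35.6 dBFS

x − T + W/2 = -35 − (-35) + 3 = 3.
GR = (1 − 1/5) × 3² / 12 = 0.8 × 9 / 12 = 0.6 dB.
Output = -35 − 0.6 = -35.6 dBFS.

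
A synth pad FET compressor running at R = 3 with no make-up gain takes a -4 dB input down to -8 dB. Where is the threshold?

-10 dB

Gain reduction = -4 − (-8) = 4 dB; output overshoot = GR / (R − 1) = 4 / 2 = 2 dB.
Threshold = output − output overshoot = -8 − 2 = -10 dB.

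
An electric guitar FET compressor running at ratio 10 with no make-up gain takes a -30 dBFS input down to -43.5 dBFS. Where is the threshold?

Input is 15 dB above T (since output overshoot × R = input overshoot: (-43.5 − T)·10 = -30 − T gives T = -45 dBFS).
Check: -45 + (-30 − (-45))/10 = -45 + 1.5 = -43.5 dBFS. ✓

-45 dBFS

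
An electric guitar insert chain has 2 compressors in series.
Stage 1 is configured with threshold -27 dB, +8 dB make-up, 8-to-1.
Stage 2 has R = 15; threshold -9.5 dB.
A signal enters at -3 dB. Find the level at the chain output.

Stage 1: -3 dB is 24 dB over -27 dB; at 8:1 that becomes 3 dB over, giving -24 dB; +8 dB make-up → -16 dB.
Stage 2: -16 dB is at or below the -9.5 dB threshold — no compression; output -16 dB.

-16 dB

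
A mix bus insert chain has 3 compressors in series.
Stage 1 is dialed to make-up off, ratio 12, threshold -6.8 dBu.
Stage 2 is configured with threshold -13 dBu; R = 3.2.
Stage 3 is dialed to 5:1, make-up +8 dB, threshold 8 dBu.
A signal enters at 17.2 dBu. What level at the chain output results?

-2.4375 dBu

Stage 1: 17.2 dBu is 24 dB over -6.8 dBu; at 12:1 that becomes 2 dB over, giving -4.8 dBu.
Stage 2: 8.2 dB above -13 dBu, reduced 3.2:1 to 2.5625 dB above → -10.4375 dBu.
Stage 3: -10.4375 dBu ≤ 8 dBu, so stage 3 doesn't engage; make-up brings it to -2.4375 dBu.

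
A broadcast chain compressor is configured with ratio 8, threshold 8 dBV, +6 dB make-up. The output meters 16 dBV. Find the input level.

Before make-up, the level was 16 − 6 = 10 dBV.
Post-compression overshoot = 10 − 8 = 2 dB.
Before 8:1 compression the overshoot was 2 × 8 = 16 dB, so input = 8 + 16 = 24 dBV.

24 dBV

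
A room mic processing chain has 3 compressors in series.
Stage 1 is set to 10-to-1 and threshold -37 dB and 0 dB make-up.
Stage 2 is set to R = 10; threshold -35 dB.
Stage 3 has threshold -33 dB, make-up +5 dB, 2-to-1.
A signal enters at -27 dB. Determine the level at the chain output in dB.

-31 dB

Stage 1: 10 dB above -37 dB, reduced 10:1 to 1 dB above → -36 dB.
Stage 2: -36 dB ≤ -35 dB, so stage 2 doesn't engage; output -36 dB.
Stage 3: below threshold (-36 ≤ -33); passes unchanged; make-up brings it to -31 dB.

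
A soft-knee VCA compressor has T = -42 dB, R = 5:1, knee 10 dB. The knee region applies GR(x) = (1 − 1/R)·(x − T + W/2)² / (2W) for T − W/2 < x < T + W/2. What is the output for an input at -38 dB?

-41.24 dB

x − T + W/2 = -38 − (-42) + 5 = 9.
GR = (1 − 1/5) × 9² / 20 = 0.8 × 81 / 20 = 3.24 dB.
Output = -38 − 3.24 = -41.24 dB.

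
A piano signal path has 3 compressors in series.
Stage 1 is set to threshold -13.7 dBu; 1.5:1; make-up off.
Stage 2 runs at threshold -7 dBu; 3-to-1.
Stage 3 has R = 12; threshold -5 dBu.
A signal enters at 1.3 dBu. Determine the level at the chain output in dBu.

-5.9 dBu

Stage 1: 15 dB above -13.7 dBu, reduced 1.5:1 to 10 dB above → -3.7 dBu.
Stage 2: -3.7 dBu is 3.3 dB over -7 dBu; at 3:1 that becomes 1.1 dB over, giving -5.9 dBu.
Stage 3: -5.9 dBu is at or below the -5 dBu threshold — no compression; output -5.9 dBu.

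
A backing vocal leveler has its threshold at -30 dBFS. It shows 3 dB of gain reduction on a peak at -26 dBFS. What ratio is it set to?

4:1

Input overshoot = -26 − (-30) = 4 dB.
Output overshoot = 4 − 3 = 1 dB.
Ratio = input overshoot / output overshoot = 4 / 1 = 4.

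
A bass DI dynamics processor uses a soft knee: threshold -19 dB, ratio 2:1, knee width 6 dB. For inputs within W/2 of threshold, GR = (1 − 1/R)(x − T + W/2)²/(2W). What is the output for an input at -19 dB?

x − T + W/2 = -19 − (-19) + 3 = 3.
GR = (1 − 1/2) × 3² / 12 = 0.5 × 9 / 12 = 0.375 dB.
Output = -19 − 0.375 = -19.375 dB.

-19.375 dB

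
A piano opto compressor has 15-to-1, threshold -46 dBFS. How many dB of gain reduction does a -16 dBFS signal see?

28 dB

-16 dBFS exceeds the threshold by 30 dB.
At 15:1, output sits 30/15 = 2 dB above threshold.
GR = overshoot in − overshoot out = 30 − 2 = 28 dB.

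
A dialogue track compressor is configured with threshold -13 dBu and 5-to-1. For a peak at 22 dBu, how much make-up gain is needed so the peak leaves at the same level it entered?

28 dB

Without make-up, output = threshold + overshoot/5 = -13 + 7 = -6 dBu.
Gap to target: 28 dB.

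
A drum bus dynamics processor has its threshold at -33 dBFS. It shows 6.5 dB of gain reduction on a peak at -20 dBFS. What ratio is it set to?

Input overshoot = -20 − (-33) = 13 dB.
Output overshoot = 13 − 6.5 = 6.5 dB.
Ratio = input overshoot / output overshoot = 13 / 6.5 = 2.

2:1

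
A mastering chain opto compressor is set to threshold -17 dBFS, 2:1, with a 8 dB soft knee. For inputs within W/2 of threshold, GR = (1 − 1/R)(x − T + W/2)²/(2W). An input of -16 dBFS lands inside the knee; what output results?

x − T + W/2 = -16 − (-17) + 4 = 5.
GR = (1 − 1/2) × 5² / 16 = 0.5 × 25 / 16 = 0.78125 dB.
Output = -16 − 0.78125 = -16.78125 dBFS.

-16.78125 dBFS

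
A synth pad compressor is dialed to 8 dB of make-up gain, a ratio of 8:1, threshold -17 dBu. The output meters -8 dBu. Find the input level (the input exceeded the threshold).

-9 dBu

Stripping the +8 dB make-up gives -16 dBu at the gain stage.
The compressed level sits -16 − (-17) = 1 dB over threshold.
Undo the ratio: input overshoot = 1 × 8 = 8 dB, giving input = -9 dBu.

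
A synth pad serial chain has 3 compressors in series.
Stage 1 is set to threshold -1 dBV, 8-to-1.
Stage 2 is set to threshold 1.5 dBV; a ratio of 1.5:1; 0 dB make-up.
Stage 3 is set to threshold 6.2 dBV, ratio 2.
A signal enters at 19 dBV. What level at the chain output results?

Stage 1: 19 dBV is 20 dB over -1 dBV; at 8:1 that becomes 2.5 dB over, giving 1.5 dBV.
Stage 2: 1.5 dBV ≤ 1.5 dBV, so stage 2 doesn't engage; output 1.5 dBV.
Stage 3: below threshold (1.5 ≤ 6.2); passes unchanged; output 1.5 dBV.

1.5 dBV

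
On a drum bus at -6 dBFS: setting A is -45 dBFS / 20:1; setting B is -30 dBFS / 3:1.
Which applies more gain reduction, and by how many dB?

A, by 21.05 dB

A: 39 dB over, compressed to 1.95 dB over, so 37.05 dB of GR.
B: 24 dB over, compressed to 8 dB over, so 16 dB of GR.
A reduces 21.05 dB more.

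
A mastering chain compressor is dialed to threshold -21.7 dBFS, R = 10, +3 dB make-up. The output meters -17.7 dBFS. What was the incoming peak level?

-11.7 dBFS

Stripping the +3 dB make-up gives -20.7 dBFS at the gain stage.
The compressed level sits -20.7 − (-21.7) = 1 dB over threshold.
Undo the ratio: input overshoot = 1 × 10 = 10 dB, giving input = -11.7 dBFS.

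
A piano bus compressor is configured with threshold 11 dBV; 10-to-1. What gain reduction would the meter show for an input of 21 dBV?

9 dB

21 dBV exceeds the threshold by 10 dB.
At 10:1, output sits 10/10 = 1 dB above threshold.
Gain reduction = 10 − 1 = 9 dB.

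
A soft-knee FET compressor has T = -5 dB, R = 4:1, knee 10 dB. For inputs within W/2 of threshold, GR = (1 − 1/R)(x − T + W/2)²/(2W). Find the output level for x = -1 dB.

x − T + W/2 = -1 − (-5) + 5 = 9.
GR = (1 − 1/4) × 9² / 20 = 0.75 × 81 / 20 = 3.0375 dB.
Output = -1 − 3.0375 = -4.0375 dB.

-4.0375 dB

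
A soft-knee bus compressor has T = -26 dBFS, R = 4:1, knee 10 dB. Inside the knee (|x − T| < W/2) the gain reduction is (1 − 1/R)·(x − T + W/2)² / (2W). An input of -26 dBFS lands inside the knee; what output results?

-26.9375 dBFS

x − T + W/2 = -26 − (-26) + 5 = 5.
GR = (1 − 1/4) × 5² / 20 = 0.75 × 25 / 20 = 0.9375 dB.
Output = -26 − 0.9375 = -26.9375 dBFS.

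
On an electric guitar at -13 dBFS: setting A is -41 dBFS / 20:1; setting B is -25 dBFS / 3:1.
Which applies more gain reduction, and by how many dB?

A: overshoot 28 dB → output overshoot 1.4 dB → GR 26.6 dB.
B: overshoot 12 dB → output overshoot 4 dB → GR 8 dB.
Difference: 18.6 dB in favour of A.

A, by 18.6 dB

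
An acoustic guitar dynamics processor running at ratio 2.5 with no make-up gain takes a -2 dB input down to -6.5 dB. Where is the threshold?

Let T be the threshold. Output overshoot = (input overshoot)/R, so -6.5 − T = (-2 − T)/2.5.
2.5·(-6.5 − T) = -2 − T → 1.5·T = -16.25 − (-2) = -14.25.
T = -14.25/1.5 = -9.5 dB.

-9.5 dB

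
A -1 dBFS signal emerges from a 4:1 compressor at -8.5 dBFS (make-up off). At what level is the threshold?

-11 dBFS

Gain reduction = -1 − (-8.5) = 7.5 dB; output overshoot = GR / (R − 1) = 7.5 / 3 = 2.5 dB.
Threshold = output − output overshoot = -8.5 − 2.5 = -11 dBFS.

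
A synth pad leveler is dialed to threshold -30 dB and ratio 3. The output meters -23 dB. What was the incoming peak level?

The compressed level sits -23 − (-30) = 7 dB over threshold.
Undo the ratio: input overshoot = 7 × 3 = 21 dB, giving input = -9 dB.

-9 dB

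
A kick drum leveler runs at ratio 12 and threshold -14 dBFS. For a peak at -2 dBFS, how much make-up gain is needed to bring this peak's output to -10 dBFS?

The peak compresses to -14 + 12/12 = -13 dBFS.
To reach -10 dBFS requires -10 − (-13) = 3 dB of make-up.

3 dB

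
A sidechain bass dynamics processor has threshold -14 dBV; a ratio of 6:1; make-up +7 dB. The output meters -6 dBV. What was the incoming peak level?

-8 dBV

Before make-up, the level was -6 − 7 = -13 dBV.
That's 1 dB above the -14 dBV threshold.
Input overshoot = R × output overshoot = 6 dB → input = -14 + 6 = -8 dBV.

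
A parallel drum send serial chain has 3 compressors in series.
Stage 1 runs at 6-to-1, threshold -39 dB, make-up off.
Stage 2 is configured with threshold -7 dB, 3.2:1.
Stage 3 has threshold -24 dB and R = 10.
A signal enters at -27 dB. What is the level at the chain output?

Stage 1: -27 dB is 12 dB over -39 dB; at 6:1 that becomes 2 dB over, giving -37 dB.
Stage 2: -37 dB is at or below the -7 dB threshold — no compression; output -37 dB.
Stage 3: -37 dB is at or below the -24 dB threshold — no compression; output -37 dB.

-37 dB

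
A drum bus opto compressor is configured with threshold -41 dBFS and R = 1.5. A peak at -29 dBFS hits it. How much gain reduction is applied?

4 dB

The signal is 12 dB above threshold.
At 1.5:1, output sits 12/1.5 = 8 dB above threshold.
So the signal is attenuated by 12 − 8 = 4 dB.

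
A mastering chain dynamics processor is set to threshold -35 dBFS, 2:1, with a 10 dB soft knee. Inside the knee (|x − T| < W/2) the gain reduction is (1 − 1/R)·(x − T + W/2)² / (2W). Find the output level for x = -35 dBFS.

x − T + W/2 = -35 − (-35) + 5 = 5.
GR = (1 − 1/2) × 5² / 20 = 0.5 × 25 / 20 = 0.625 dB.
Output = -35 − 0.625 = -35.625 dBFS.

-35.625 dBFS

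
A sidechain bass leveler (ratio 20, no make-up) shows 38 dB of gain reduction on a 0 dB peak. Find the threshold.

Gain reduction = 0 − (-38) = 38 dB; output overshoot = GR / (R − 1) = 38 / 19 = 2 dB.
Threshold = output − output overshoot = -38 − 2 = -40 dB.

-40 dB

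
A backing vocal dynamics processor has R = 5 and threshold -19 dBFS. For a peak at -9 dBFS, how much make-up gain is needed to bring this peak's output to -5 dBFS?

12 dB

The peak compresses to -19 + 10/5 = -17 dBFS.
To reach -5 dBFS requires -5 − (-17) = 12 dB of make-up.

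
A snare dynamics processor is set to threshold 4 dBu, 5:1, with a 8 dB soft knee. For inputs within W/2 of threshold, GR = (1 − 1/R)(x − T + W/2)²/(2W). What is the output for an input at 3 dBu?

x − T + W/2 = 3 − 4 + 4 = 3.
GR = (1 − 1/5) × 3² / 16 = 0.8 × 9 / 16 = 0.45 dB.
Output = 3 − 0.45 = 2.55 dBu.

2.55 dBu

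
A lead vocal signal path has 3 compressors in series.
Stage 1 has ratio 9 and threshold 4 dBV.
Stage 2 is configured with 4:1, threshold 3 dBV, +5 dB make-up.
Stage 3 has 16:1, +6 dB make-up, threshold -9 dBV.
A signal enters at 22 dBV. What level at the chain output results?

-1.890625 dBV

Stage 1: 18 dB above 4 dBV, reduced 9:1 to 2 dB above → 6 dBV.
Stage 2: 3 dB above 3 dBV, reduced 4:1 to 0.75 dB above → 3.75 dBV; +5 dB make-up → 8.75 dBV.
Stage 3: 17.75 dB above -9 dBV, reduced 16:1 to 1.109375 dB above → -7.890625 dBV; +6 dB make-up → -1.890625 dBV.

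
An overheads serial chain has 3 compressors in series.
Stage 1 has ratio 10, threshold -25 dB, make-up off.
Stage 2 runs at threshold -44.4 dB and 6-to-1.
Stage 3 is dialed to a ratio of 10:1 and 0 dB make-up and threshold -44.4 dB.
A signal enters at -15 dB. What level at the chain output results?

-44.06 dB

Stage 1: 10 dB above -25 dB, reduced 10:1 to 1 dB above → -24 dB.
Stage 2: 20.4 dB above -44.4 dB, reduced 6:1 to 3.4 dB above → -41 dB.
Stage 3: overshoot 3.4 dB → 3.4/10 = 0.34 dB → -44.06 dB.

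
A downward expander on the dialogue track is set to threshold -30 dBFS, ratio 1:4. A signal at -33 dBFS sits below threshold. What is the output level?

Below threshold, a 1:4 expander applies gain = (4−1)×(T − x) of attenuation.
(4−1) × 3 = 9 dB, so output = -33 − 9 = -42 dBFS.

-42 dBFS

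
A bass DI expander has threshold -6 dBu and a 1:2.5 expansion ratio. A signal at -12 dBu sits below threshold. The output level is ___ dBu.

Below threshold, a 1:2.5 expander applies gain = (2.5−1)×(T − x) of attenuation.
(2.5−1) × 6 = 9 dB, so output = -12 − 9 = -21 dBu.

-21 dBu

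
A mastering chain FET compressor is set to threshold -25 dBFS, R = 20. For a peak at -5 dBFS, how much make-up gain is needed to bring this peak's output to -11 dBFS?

Overshoot 20 dB → 20/20 = 1 dB after compression, so the compressed level is -25 + 1 = -24 dBFS.
Make-up = target − compressed = -11 − (-24) = 13 dB.

13 dB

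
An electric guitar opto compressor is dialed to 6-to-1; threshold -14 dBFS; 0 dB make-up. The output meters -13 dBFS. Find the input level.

That's 1 dB above the -14 dBFS threshold.
Before 6:1 compression the overshoot was 1 × 6 = 6 dB, so input = -14 + 6 = -8 dBFS.

-8 dBFS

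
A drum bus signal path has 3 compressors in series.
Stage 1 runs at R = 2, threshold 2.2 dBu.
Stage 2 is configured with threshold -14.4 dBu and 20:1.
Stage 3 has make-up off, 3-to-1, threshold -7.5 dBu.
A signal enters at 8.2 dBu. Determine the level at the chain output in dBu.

-13.42 dBu

Stage 1: 8.2 dBu is 6 dB over 2.2 dBu; at 2:1 that becomes 3 dB over, giving 5.2 dBu.
Stage 2: 19.6 dB above -14.4 dBu, reduced 20:1 to 0.98 dB above → -13.42 dBu.
Stage 3: -13.42 dBu ≤ -7.5 dBu, so stage 3 doesn't engage; output -13.42 dBu.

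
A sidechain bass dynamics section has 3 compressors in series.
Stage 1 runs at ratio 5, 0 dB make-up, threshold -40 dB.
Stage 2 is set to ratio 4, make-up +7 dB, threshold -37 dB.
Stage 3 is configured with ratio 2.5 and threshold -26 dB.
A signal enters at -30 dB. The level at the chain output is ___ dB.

-31 dB

Stage 1: -30 dB is 10 dB over -40 dB; at 5:1 that becomes 2 dB over, giving -38 dB.
Stage 2: -38 dB ≤ -37 dB, so stage 2 doesn't engage; make-up brings it to -31 dB.
Stage 3: below threshold (-31 ≤ -26); passes unchanged; output -31 dB.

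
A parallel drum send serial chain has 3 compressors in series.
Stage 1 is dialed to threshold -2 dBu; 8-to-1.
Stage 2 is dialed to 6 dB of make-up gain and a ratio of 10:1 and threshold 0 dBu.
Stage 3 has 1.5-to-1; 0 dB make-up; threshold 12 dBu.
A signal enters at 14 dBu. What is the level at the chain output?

Stage 1: overshoot 16 dB → 16/8 = 2 dB → 0 dBu.
Stage 2: below threshold (0 ≤ 0); passes unchanged; make-up brings it to 6 dBu.
Stage 3: 6 dBu is at or below the 12 dBu threshold — no compression; output 6 dBu.

6 dBu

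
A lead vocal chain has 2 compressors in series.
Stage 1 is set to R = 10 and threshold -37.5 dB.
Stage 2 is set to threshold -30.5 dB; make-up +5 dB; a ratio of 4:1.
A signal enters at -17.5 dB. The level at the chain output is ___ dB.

Stage 1: 20 dB above -37.5 dB, reduced 10:1 to 2 dB above → -35.5 dB.
Stage 2: -35.5 dB ≤ -30.5 dB, so stage 2 doesn't engage; make-up brings it to -30.5 dB.

-30.5 dB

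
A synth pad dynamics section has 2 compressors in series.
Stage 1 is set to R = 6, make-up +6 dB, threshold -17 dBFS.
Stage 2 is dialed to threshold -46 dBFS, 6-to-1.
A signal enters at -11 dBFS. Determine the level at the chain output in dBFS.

Stage 1: -11 dBFS is 6 dB over -17 dBFS; at 6:1 that becomes 1 dB over, giving -16 dBFS; +6 dB make-up → -10 dBFS.
Stage 2: -10 dBFS is 36 dB over -46 dBFS; at 6:1 that becomes 6 dB over, giving -40 dBFS.

-40 dBFS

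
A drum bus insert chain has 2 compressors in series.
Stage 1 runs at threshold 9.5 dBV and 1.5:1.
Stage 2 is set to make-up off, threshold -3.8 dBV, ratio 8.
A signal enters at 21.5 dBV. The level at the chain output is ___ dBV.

Stage 1: overshoot 12 dB → 12/1.5 = 8 dB → 17.5 dBV.
Stage 2: overshoot 21.3 dB → 21.3/8 = 2.6625 dB → -1.1375 dBV.

-1.1375 dBV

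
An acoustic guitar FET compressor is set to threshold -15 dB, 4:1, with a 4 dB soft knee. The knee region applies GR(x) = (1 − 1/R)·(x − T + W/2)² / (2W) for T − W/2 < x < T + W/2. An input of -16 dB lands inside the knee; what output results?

-16.09375 dB

x − T + W/2 = -16 − (-15) + 2 = 1.
GR = (1 − 1/4) × 1² / 8 = 0.75 × 1 / 8 = 0.09375 dB.
Output = -16 − 0.09375 = -16.09375 dB.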